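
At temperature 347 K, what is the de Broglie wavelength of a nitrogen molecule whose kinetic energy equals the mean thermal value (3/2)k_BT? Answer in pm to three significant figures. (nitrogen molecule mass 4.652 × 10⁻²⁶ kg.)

λ = 25.6 pm

KE = (3/2)k_BT = 1.5 × 1.381 × 10⁻²³ × 347 = 7.188 × 10⁻²¹ J.
p = √(2mKE) = √(2 × 4.652 × 10⁻²⁶ × 7.188 × 10⁻²¹) = 2.586 × 10⁻²³ kg·m/s.
λ = h/p = 2.56 × 10⁻¹¹ m = 25.6 pm.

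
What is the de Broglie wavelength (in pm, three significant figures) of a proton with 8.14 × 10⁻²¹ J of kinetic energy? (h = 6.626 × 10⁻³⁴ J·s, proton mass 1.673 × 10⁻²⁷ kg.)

λ = 127 pm

p = √(2mKE) = √(2 × 1.673 × 10⁻²⁷ × 8.140 × 10⁻²¹) = 5.219 × 10⁻²⁴ kg·m/s.
λ = h/p = 6.626 × 10⁻³⁴ / 5.219 × 10⁻²⁴ = 1.27 × 10⁻¹⁰ m = 127 pm.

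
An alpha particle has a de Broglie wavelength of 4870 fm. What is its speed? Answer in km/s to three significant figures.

p = h/λ = 6.626 × 10⁻³⁴ / 4.870 × 10⁻¹² = 1.361 × 10⁻²² kg·m/s.
v = p/m = 1.361 × 10⁻²² / 6.645 × 10⁻²⁷ = 2.05 × 10⁴ m/s = 20.5 km/s.

v = 20.5 km/s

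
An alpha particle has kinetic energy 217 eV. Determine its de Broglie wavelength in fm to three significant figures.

λ = 975 fm

KE = 217 eV = 3.476 × 10⁻¹⁷ J.
p = √(2mKE) = √(2 × 6.645 × 10⁻²⁷ × 3.476 × 10⁻¹⁷) = 6.797 × 10⁻²² kg·m/s.
λ = h/p = 6.626 × 10⁻³⁴ / 6.797 × 10⁻²² = 9.75 × 10⁻¹³ m = 975 fm.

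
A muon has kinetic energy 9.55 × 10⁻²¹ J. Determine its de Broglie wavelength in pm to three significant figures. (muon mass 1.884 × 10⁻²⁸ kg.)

λ = 349 pm

p = √(2mKE) = √(2 × 1.884 × 10⁻²⁸ × 9.550 × 10⁻²¹) = 1.897 × 10⁻²⁴ kg·m/s.
λ = h/p = 6.626 × 10⁻³⁴ / 1.897 × 10⁻²⁴ = 3.49 × 10⁻¹⁰ m = 349 pm.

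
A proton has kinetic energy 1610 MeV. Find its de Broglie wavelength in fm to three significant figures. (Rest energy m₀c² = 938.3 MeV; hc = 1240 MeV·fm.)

Total energy E = KE + m₀c² = 1610 + 938.3 = 2548.3 MeV.
(pc)² = E² − (m₀c²)² = (2548.3)² − (938.3)² = 5.613 × 10⁶ MeV², so pc = 2369 MeV.
λ = hc/(pc) = 1240 MeV·fm / 2369 MeV = 0.523 fm.

λ = 0.523 fm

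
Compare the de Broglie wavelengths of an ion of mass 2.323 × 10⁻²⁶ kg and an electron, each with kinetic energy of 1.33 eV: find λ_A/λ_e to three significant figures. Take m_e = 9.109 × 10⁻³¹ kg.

λ_A/λ_e = 6.26 × 10⁻³

At fixed KE, p = √(2mKE) so λ = h/p ∝ 1/√m.
λ_A/λ_e = √(m_e/m_A) = √(9.109 × 10⁻³¹/2.323 × 10⁻²⁶) = √(3.921 × 10⁻⁵) = 6.26 × 10⁻³.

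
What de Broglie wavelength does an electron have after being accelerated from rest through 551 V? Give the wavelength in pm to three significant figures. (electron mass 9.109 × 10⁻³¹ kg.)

KE = eV = 1.602 × 10⁻¹⁹ × 551.0 = 8.827 × 10⁻¹⁷ J.
p = √(2mKE) = √(2 × 9.109 × 10⁻³¹ × 8.827 × 10⁻¹⁷) = 1.268 × 10⁻²³ kg·m/s.
λ = h/p = 6.626 × 10⁻³⁴ / 1.268 × 10⁻²³ = 5.23 × 10⁻¹¹ m = 52.3 pm.

λ = 52.3 pm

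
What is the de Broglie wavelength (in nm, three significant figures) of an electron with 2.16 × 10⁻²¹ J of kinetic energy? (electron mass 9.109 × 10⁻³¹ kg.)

λ = 10.6 nm

p = √(2mKE) = √(2 × 9.109 × 10⁻³¹ × 2.160 × 10⁻²¹) = 6.273 × 10⁻²⁶ kg·m/s.
λ = h/p = 6.626 × 10⁻³⁴ / 6.273 × 10⁻²⁶ = 1.06 × 10⁻⁸ m = 10.6 nm.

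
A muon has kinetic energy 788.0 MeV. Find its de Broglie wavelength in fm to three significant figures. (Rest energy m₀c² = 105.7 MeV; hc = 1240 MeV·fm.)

Total energy E = KE + m₀c² = 788.0 + 105.7 = 893.7 MeV.
(pc)² = E² − (m₀c²)² = (893.7)² − (105.7)² = 7.875 × 10⁵ MeV², so pc = 887.4 MeV.
λ = hc/(pc) = 1240 MeV·fm / 887.4 MeV = 1.40 fm.

λ = 1.40 fm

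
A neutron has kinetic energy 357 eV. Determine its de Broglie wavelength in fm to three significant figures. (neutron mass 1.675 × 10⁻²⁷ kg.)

KE = 357 eV = 5.719 × 10⁻¹⁷ J.
p = √(2mKE) = √(2 × 1.675 × 10⁻²⁷ × 5.719 × 10⁻¹⁷) = 4.377 × 10⁻²² kg·m/s.
λ = h/p = 6.626 × 10⁻³⁴ / 4.377 × 10⁻²² = 1.51 × 10⁻¹² m = 1510 fm.

λ = 1510 fm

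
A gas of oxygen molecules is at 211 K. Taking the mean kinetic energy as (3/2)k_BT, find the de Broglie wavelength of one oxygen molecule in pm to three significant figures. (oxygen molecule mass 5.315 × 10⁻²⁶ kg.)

λ = 30.7 pm

KE = (3/2)k_BT = 1.5 × 1.381 × 10⁻²³ × 211 = 4.371 × 10⁻²¹ J.
p = √(2mKE) = √(2 × 5.315 × 10⁻²⁶ × 4.371 × 10⁻²¹) = 2.156 × 10⁻²³ kg·m/s.
λ = h/p = 3.07 × 10⁻¹¹ m = 30.7 pm.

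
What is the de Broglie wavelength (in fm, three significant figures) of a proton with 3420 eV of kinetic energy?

λ = 489 fm

KE = 3420 eV = 5.479 × 10⁻¹⁶ J.
p = √(2mKE) = √(2 × 1.673 × 10⁻²⁷ × 5.479 × 10⁻¹⁶) = 1.354 × 10⁻²¹ kg·m/s.
λ = h/p = 6.626 × 10⁻³⁴ / 1.354 × 10⁻²¹ = 4.89 × 10⁻¹³ m = 489 fm.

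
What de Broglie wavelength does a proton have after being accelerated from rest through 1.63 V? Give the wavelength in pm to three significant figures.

λ = 22.4 pm

KE = eV = 1.602 × 10⁻¹⁹ × 1.630 = 2.611 × 10⁻¹⁹ J.
p = √(2mKE) = √(2 × 1.673 × 10⁻²⁷ × 2.611 × 10⁻¹⁹) = 2.956 × 10⁻²³ kg·m/s.
λ = h/p = 6.626 × 10⁻³⁴ / 2.956 × 10⁻²³ = 2.24 × 10⁻¹¹ m = 22.4 pm.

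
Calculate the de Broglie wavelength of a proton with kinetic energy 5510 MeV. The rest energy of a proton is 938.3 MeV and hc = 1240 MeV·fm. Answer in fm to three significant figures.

Total energy E = KE + m₀c² = 5510 + 938.3 = 6448.3 MeV.
(pc)² = E² − (m₀c²)² = (6448.3)² − (938.3)² = 4.070 × 10⁷ MeV², so pc = 6380 MeV.
λ = hc/(pc) = 1240 MeV·fm / 6380 MeV = 0.194 fm.

λ = 0.194 fm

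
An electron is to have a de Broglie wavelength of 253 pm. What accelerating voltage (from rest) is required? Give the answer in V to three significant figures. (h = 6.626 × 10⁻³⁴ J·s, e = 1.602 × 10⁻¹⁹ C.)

V = 23.5 V

p = h/λ = 6.626 × 10⁻³⁴ / 2.530 × 10⁻¹⁰ = 2.619 × 10⁻²⁴ kg·m/s.
KE = p²/(2m) = 3.765 × 10⁻¹⁸ J.
V = KE/e = 3.765 × 10⁻¹⁸ / (1.602 × 10⁻¹⁹) = 23.5 V.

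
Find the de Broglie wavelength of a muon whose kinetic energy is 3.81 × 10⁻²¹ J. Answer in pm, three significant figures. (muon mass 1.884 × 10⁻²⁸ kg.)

p = √(2mKE) = √(2 × 1.884 × 10⁻²⁸ × 3.810 × 10⁻²¹) = 1.198 × 10⁻²⁴ kg·m/s.
λ = h/p = 6.626 × 10⁻³⁴ / 1.198 × 10⁻²⁴ = 5.53 × 10⁻¹⁰ m = 553 pm.

λ = 553 pm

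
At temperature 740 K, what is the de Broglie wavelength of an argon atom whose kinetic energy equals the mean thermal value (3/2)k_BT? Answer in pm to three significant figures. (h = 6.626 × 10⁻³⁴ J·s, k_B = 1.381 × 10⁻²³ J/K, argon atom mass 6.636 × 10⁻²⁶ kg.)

λ = 14.7 pm

KE = (3/2)k_BT = 1.5 × 1.381 × 10⁻²³ × 740 = 1.533 × 10⁻²⁰ J.
p = √(2mKE) = √(2 × 6.636 × 10⁻²⁶ × 1.533 × 10⁻²⁰) = 4.511 × 10⁻²³ kg·m/s.
λ = h/p = 1.47 × 10⁻¹¹ m = 14.7 pm.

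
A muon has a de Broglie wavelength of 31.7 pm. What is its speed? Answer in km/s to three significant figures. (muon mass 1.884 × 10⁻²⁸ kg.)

v = 111 km/s

p = h/λ = 6.626 × 10⁻³⁴ / 3.170 × 10⁻¹¹ = 2.090 × 10⁻²³ kg·m/s.
v = p/m = 2.090 × 10⁻²³ / 1.884 × 10⁻²⁸ = 1.11 × 10⁵ m/s = 111 km/s.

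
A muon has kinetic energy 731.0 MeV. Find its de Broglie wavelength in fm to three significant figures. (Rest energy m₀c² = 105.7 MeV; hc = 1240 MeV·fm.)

λ = 1.49 fm

Total energy E = KE + m₀c² = 731.0 + 105.7 = 836.7 MeV.
(pc)² = E² − (m₀c²)² = (836.7)² − (105.7)² = 6.889 × 10⁵ MeV², so pc = 830.0 MeV.
λ = hc/(pc) = 1240 MeV·fm / 830.0 MeV = 1.49 fm.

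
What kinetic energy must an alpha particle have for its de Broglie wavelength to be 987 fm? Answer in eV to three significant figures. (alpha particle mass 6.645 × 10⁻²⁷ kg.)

KE = 212 eV

p = h/λ = 6.626 × 10⁻³⁴ / 9.870 × 10⁻¹³ = 6.713 × 10⁻²² kg·m/s.
KE = p²/(2m) = (6.713 × 10⁻²²)² / (2 × 6.645 × 10⁻²⁷) = 3.391 × 10⁻¹⁷ J = 212 eV.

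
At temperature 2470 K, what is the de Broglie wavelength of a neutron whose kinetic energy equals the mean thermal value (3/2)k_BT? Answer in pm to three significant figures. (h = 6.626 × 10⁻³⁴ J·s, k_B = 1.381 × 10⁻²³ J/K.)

KE = (3/2)k_BT = 1.5 × 1.381 × 10⁻²³ × 2470 = 5.117 × 10⁻²⁰ J.
p = √(2mKE) = √(2 × 1.675 × 10⁻²⁷ × 5.117 × 10⁻²⁰) = 1.309 × 10⁻²³ kg·m/s.
λ = h/p = 5.06 × 10⁻¹¹ m = 50.6 pm.

λ = 50.6 pm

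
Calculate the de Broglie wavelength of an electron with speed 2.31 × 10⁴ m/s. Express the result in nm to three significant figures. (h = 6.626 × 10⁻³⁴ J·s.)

p = mv = 9.109 × 10⁻³¹ × 2.31 × 10⁴ = 2.104 × 10⁻²⁶ kg·m/s.
λ = h/p = 6.626 × 10⁻³⁴ / 2.104 × 10⁻²⁶ = 3.15 × 10⁻⁸ m = 31.5 nm.

λ = 31.5 nm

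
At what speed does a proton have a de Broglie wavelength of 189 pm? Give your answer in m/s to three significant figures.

p = h/λ = 6.626 × 10⁻³⁴ / 1.890 × 10⁻¹⁰ = 3.506 × 10⁻²⁴ kg·m/s.
v = p/m = 3.506 × 10⁻²⁴ / 1.673 × 10⁻²⁷ = 2.10 × 10³ m/s = 2100 m/s.

v = 2100 m/s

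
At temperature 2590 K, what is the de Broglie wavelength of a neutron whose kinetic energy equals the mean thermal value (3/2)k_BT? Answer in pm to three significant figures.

λ = 49.4 pm

KE = (3/2)k_BT = 1.5 × 1.381 × 10⁻²³ × 2590 = 5.365 × 10⁻²⁰ J.
p = √(2mKE) = √(2 × 1.675 × 10⁻²⁷ × 5.365 × 10⁻²⁰) = 1.341 × 10⁻²³ kg·m/s.
λ = h/p = 4.94 × 10⁻¹¹ m = 49.4 pm.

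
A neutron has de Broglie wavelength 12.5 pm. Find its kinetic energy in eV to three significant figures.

p = h/λ = 6.626 × 10⁻³⁴ / 1.250 × 10⁻¹¹ = 5.301 × 10⁻²³ kg·m/s.
KE = p²/(2m) = (5.301 × 10⁻²³)² / (2 × 1.675 × 10⁻²⁷) = 8.388 × 10⁻¹⁹ J = 5.24 eV.

KE = 5.24 eV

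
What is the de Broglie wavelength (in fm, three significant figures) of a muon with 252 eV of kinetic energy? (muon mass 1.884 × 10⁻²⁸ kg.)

λ = 5370 fm

KE = 252 eV = 4.037 × 10⁻¹⁷ J.
p = √(2mKE) = √(2 × 1.884 × 10⁻²⁸ × 4.037 × 10⁻¹⁷) = 1.233 × 10⁻²² kg·m/s.
λ = h/p = 6.626 × 10⁻³⁴ / 1.233 × 10⁻²² = 5.37 × 10⁻¹² m = 5370 fm.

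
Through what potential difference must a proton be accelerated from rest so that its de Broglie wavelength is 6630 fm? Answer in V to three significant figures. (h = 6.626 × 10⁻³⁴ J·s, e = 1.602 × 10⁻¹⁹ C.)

p = h/λ = 6.626 × 10⁻³⁴ / 6.630 × 10⁻¹² = 9.994 × 10⁻²³ kg·m/s.
KE = p²/(2m) = 2.985 × 10⁻¹⁸ J.
V = KE/e = 2.985 × 10⁻¹⁸ / (1.602 × 10⁻¹⁹) = 18.6 V.

V = 18.6 V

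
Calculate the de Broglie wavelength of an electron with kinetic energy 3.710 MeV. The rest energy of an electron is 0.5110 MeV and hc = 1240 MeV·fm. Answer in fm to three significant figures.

λ = 296 fm

Total energy E = KE + m₀c² = 3.710 + 0.5110 = 4.2210 MeV.
(pc)² = E² − (m₀c²)² = (4.2210)² − (0.5110)² = 17.56 MeV², so pc = 4.190 MeV.
λ = hc/(pc) = 1240 MeV·fm / 4.190 MeV = 296 fm.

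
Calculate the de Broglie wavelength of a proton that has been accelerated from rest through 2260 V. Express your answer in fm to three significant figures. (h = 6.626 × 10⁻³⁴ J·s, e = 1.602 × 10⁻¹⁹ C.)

λ = 602 fm

KE = eV = 1.602 × 10⁻¹⁹ × 2260 = 3.621 × 10⁻¹⁶ J.
p = √(2mKE) = √(2 × 1.673 × 10⁻²⁷ × 3.621 × 10⁻¹⁶) = 1.101 × 10⁻²¹ kg·m/s.
λ = h/p = 6.626 × 10⁻³⁴ / 1.101 × 10⁻²¹ = 6.02 × 10⁻¹³ m = 602 fm.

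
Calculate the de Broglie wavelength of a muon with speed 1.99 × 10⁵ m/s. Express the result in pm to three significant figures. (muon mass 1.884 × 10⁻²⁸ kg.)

p = mv = 1.884 × 10⁻²⁸ × 1.99 × 10⁵ = 3.749 × 10⁻²³ kg·m/s.
λ = h/p = 6.626 × 10⁻³⁴ / 3.749 × 10⁻²³ = 1.77 × 10⁻¹¹ m = 17.7 pm.

λ = 17.7 pm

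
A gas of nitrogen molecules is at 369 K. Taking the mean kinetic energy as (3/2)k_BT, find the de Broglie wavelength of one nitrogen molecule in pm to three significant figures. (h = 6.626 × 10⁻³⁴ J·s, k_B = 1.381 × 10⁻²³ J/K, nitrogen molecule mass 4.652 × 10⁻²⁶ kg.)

KE = (3/2)k_BT = 1.5 × 1.381 × 10⁻²³ × 369 = 7.644 × 10⁻²¹ J.
p = √(2mKE) = √(2 × 4.652 × 10⁻²⁶ × 7.644 × 10⁻²¹) = 2.667 × 10⁻²³ kg·m/s.
λ = h/p = 2.48 × 10⁻¹¹ m = 24.8 pm.

λ = 24.8 pm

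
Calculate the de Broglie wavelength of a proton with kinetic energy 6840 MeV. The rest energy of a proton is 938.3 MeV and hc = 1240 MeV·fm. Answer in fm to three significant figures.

Total energy E = KE + m₀c² = 6840 + 938.3 = 7778.3 MeV.
(pc)² = E² − (m₀c²)² = (7778.3)² − (938.3)² = 5.962 × 10⁷ MeV², so pc = 7721 MeV.
λ = hc/(pc) = 1240 MeV·fm / 7721 MeV = 0.161 fm.

λ = 0.161 fm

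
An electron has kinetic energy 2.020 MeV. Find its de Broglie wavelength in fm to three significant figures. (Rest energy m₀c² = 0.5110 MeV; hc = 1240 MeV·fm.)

Total energy E = KE + m₀c² = 2.020 + 0.5110 = 2.5310 MeV.
(pc)² = E² − (m₀c²)² = (2.5310)² − (0.5110)² = 6.145 MeV², so pc = 2.479 MeV.
λ = hc/(pc) = 1240 MeV·fm / 2.479 MeV = 500 fm.

λ = 500 fm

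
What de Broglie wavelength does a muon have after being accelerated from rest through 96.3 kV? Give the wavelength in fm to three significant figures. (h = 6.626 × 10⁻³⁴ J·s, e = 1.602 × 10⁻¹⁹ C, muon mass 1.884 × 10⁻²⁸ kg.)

λ = 275 fm

KE = eV = 1.602 × 10⁻¹⁹ × 9.630 × 10⁴ = 1.543 × 10⁻¹⁴ J.
p = √(2mKE) = √(2 × 1.884 × 10⁻²⁸ × 1.543 × 10⁻¹⁴) = 2.411 × 10⁻²¹ kg·m/s.
λ = h/p = 6.626 × 10⁻³⁴ / 2.411 × 10⁻²¹ = 2.75 × 10⁻¹³ m = 275 fm.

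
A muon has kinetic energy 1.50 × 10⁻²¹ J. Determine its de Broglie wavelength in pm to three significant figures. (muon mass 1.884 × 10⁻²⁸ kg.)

p = √(2mKE) = √(2 × 1.884 × 10⁻²⁸ × 1.500 × 10⁻²¹) = 7.518 × 10⁻²⁵ kg·m/s.
λ = h/p = 6.626 × 10⁻³⁴ / 7.518 × 10⁻²⁵ = 8.81 × 10⁻¹⁰ m = 881 pm.

λ = 881 pm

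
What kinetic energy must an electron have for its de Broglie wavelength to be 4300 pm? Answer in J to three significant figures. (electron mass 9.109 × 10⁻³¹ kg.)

KE = 1.30 × 10⁻²⁰ J

p = h/λ = 6.626 × 10⁻³⁴ / 4.300 × 10⁻⁹ = 1.541 × 10⁻²⁵ kg·m/s.
KE = p²/(2m) = (1.541 × 10⁻²⁵)² / (2 × 9.109 × 10⁻³¹) = 1.303 × 10⁻²⁰ J = 1.30 × 10⁻²⁰ J.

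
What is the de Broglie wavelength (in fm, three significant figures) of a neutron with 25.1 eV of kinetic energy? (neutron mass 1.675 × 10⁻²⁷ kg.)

λ = 5710 fm

KE = 25.1 eV = 4.021 × 10⁻¹⁸ J.
p = √(2mKE) = √(2 × 1.675 × 10⁻²⁷ × 4.021 × 10⁻¹⁸) = 1.161 × 10⁻²² kg·m/s.
λ = h/p = 6.626 × 10⁻³⁴ / 1.161 × 10⁻²² = 5.71 × 10⁻¹² m = 5710 fm.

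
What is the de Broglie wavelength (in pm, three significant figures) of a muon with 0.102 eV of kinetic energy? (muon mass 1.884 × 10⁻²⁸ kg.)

λ = 267 pm

KE = 0.102 eV = 1.634 × 10⁻²⁰ J.
p = √(2mKE) = √(2 × 1.884 × 10⁻²⁸ × 1.634 × 10⁻²⁰) = 2.481 × 10⁻²⁴ kg·m/s.
λ = h/p = 6.626 × 10⁻³⁴ / 2.481 × 10⁻²⁴ = 2.67 × 10⁻¹⁰ m = 267 pm.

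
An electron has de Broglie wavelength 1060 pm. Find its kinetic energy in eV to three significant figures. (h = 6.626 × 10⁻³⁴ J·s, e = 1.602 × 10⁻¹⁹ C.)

KE = 1.34 eV

p = h/λ = 6.626 × 10⁻³⁴ / 1.060 × 10⁻⁹ = 6.251 × 10⁻²⁵ kg·m/s.
KE = p²/(2m) = (6.251 × 10⁻²⁵)² / (2 × 9.109 × 10⁻³¹) = 2.145 × 10⁻¹⁹ J = 1.34 eV.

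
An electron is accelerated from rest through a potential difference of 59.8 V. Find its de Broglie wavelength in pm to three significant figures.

KE = eV = 1.602 × 10⁻¹⁹ × 59.80 = 9.580 × 10⁻¹⁸ J.
p = √(2mKE) = √(2 × 9.109 × 10⁻³¹ × 9.580 × 10⁻¹⁸) = 4.178 × 10⁻²⁴ kg·m/s.
λ = h/p = 6.626 × 10⁻³⁴ / 4.178 × 10⁻²⁴ = 1.59 × 10⁻¹⁰ m = 159 pm.

λ = 159 pm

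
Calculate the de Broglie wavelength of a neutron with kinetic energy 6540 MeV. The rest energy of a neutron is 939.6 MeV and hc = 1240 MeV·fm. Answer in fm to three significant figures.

Total energy E = KE + m₀c² = 6540 + 939.6 = 7479.6 MeV.
(pc)² = E² − (m₀c²)² = (7479.6)² − (939.6)² = 5.506 × 10⁷ MeV², so pc = 7420 MeV.
λ = hc/(pc) = 1240 MeV·fm / 7420 MeV = 0.167 fm.

λ = 0.167 fm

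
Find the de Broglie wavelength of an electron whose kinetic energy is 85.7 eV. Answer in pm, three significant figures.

λ = 132 pm

KE = 85.7 eV = 1.373 × 10⁻¹⁷ J.
p = √(2mKE) = √(2 × 9.109 × 10⁻³¹ × 1.373 × 10⁻¹⁷) = 5.001 × 10⁻²⁴ kg·m/s.
λ = h/p = 6.626 × 10⁻³⁴ / 5.001 × 10⁻²⁴ = 1.32 × 10⁻¹⁰ m = 132 pm.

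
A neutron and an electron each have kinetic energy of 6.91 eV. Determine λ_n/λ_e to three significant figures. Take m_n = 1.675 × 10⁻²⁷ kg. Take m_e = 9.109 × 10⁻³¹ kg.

At fixed KE, p = √(2mKE) so λ = h/p ∝ 1/√m.
λ_n/λ_e = √(m_e/m_n) = √(9.109 × 10⁻³¹/1.675 × 10⁻²⁷) = √(5.438 × 10⁻⁴) = 0.0233.

λ_n/λ_e = 0.0233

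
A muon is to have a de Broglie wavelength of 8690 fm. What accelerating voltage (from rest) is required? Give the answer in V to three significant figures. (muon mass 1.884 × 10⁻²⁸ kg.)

V = 96.3 V

p = h/λ = 6.626 × 10⁻³⁴ / 8.690 × 10⁻¹² = 7.625 × 10⁻²³ kg·m/s.
KE = p²/(2m) = 1.543 × 10⁻¹⁷ J.
V = KE/e = 1.543 × 10⁻¹⁷ / (1.602 × 10⁻¹⁹) = 96.3 V.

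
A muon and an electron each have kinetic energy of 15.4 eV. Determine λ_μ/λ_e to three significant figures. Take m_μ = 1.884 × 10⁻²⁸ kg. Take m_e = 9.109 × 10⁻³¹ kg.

λ_μ/λ_e = 0.0695

At fixed KE, p = √(2mKE) so λ = h/p ∝ 1/√m.
λ_μ/λ_e = √(m_e/m_μ) = √(9.109 × 10⁻³¹/1.884 × 10⁻²⁸) = √(4.835 × 10⁻³) = 0.0695.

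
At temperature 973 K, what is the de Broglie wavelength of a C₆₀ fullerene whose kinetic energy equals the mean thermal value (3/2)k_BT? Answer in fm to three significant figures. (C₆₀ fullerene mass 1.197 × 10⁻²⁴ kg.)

λ = 3020 fm

KE = (3/2)k_BT = 1.5 × 1.381 × 10⁻²³ × 973 = 2.016 × 10⁻²⁰ J.
p = √(2mKE) = √(2 × 1.197 × 10⁻²⁴ × 2.016 × 10⁻²⁰) = 2.197 × 10⁻²² kg·m/s.
λ = h/p = 3.02 × 10⁻¹² m = 3020 fm.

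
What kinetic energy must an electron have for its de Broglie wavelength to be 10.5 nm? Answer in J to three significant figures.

KE = 2.19 × 10⁻²¹ J

p = h/λ = 6.626 × 10⁻³⁴ / 1.050 × 10⁻⁸ = 6.310 × 10⁻²⁶ kg·m/s.
KE = p²/(2m) = (6.310 × 10⁻²⁶)² / (2 × 9.109 × 10⁻³¹) = 2.186 × 10⁻²¹ J = 2.19 × 10⁻²¹ J.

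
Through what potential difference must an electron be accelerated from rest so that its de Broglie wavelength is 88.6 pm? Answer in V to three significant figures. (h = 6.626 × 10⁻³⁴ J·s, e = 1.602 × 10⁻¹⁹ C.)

V = 192 V

p = h/λ = 6.626 × 10⁻³⁴ / 8.860 × 10⁻¹¹ = 7.479 × 10⁻²⁴ kg·m/s.
KE = p²/(2m) = 3.070 × 10⁻¹⁷ J.
V = KE/e = 3.070 × 10⁻¹⁷ / (1.602 × 10⁻¹⁹) = 192 V.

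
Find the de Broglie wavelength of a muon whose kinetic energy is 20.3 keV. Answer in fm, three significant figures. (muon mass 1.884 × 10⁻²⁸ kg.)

λ = 599 fm

KE = 20.3 keV = 3.252 × 10⁻¹⁵ J.
p = √(2mKE) = √(2 × 1.884 × 10⁻²⁸ × 3.252 × 10⁻¹⁵) = 1.107 × 10⁻²¹ kg·m/s.
λ = h/p = 6.626 × 10⁻³⁴ / 1.107 × 10⁻²¹ = 5.99 × 10⁻¹³ m = 599 fm.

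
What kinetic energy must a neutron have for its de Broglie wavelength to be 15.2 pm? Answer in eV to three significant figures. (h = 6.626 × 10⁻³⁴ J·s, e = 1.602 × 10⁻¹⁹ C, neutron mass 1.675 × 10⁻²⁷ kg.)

p = h/λ = 6.626 × 10⁻³⁴ / 1.520 × 10⁻¹¹ = 4.359 × 10⁻²³ kg·m/s.
KE = p²/(2m) = (4.359 × 10⁻²³)² / (2 × 1.675 × 10⁻²⁷) = 5.672 × 10⁻¹⁹ J = 3.54 eV.

KE = 3.54 eV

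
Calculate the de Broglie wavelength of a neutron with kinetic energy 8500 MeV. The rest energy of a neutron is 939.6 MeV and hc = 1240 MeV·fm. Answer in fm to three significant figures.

Total energy E = KE + m₀c² = 8500 + 939.6 = 9439.6 MeV.
(pc)² = E² − (m₀c²)² = (9439.6)² − (939.6)² = 8.822 × 10⁷ MeV², so pc = 9393 MeV.
λ = hc/(pc) = 1240 MeV·fm / 9393 MeV = 0.132 fm.

λ = 0.132 fm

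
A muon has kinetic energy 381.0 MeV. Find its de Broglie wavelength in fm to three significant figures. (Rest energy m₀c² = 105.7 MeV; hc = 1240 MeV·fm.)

Total energy E = KE + m₀c² = 381.0 + 105.7 = 486.7 MeV.
(pc)² = E² − (m₀c²)² = (486.7)² − (105.7)² = 2.257 × 10⁵ MeV², so pc = 475.1 MeV.
λ = hc/(pc) = 1240 MeV·fm / 475.1 MeV = 2.61 fm.

λ = 2.61 fm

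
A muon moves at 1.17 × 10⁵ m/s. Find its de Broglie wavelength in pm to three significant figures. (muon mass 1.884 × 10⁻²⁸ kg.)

λ = 30.1 pm

p = mv = 1.884 × 10⁻²⁸ × 1.17 × 10⁵ = 2.204 × 10⁻²³ kg·m/s.
λ = h/p = 6.626 × 10⁻³⁴ / 2.204 × 10⁻²³ = 3.01 × 10⁻¹¹ m = 30.1 pm.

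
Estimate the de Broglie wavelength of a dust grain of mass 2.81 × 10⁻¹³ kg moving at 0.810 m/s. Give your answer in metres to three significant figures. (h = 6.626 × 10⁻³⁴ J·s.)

λ = 2.91 × 10⁻²¹ m

p = mv = 2.81 × 10⁻¹³ × 0.810 = 2.276 × 10⁻¹³ kg·m/s.
λ = h/p = 6.626 × 10⁻³⁴ / 2.276 × 10⁻¹³ = 2.91 × 10⁻²¹ m.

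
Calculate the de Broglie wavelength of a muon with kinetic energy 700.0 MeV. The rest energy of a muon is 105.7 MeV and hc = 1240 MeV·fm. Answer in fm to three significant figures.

λ = 1.55 fm

Total energy E = KE + m₀c² = 700.0 + 105.7 = 805.7 MeV.
(pc)² = E² − (m₀c²)² = (805.7)² − (105.7)² = 6.380 × 10⁵ MeV², so pc = 798.7 MeV.
λ = hc/(pc) = 1240 MeV·fm / 798.7 MeV = 1.55 fm.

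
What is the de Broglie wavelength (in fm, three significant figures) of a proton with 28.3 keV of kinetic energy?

KE = 28.3 keV = 4.534 × 10⁻¹⁵ J.
p = √(2mKE) = √(2 × 1.673 × 10⁻²⁷ × 4.534 × 10⁻¹⁵) = 3.895 × 10⁻²¹ kg·m/s.
λ = h/p = 6.626 × 10⁻³⁴ / 3.895 × 10⁻²¹ = 1.70 × 10⁻¹³ m = 170 fm.

λ = 170 fm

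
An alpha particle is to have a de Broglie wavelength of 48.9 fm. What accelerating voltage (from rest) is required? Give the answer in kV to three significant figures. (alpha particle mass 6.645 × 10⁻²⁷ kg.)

V = 43.1 kV

p = h/λ = 6.626 × 10⁻³⁴ / 4.890 × 10⁻¹⁴ = 1.355 × 10⁻²⁰ kg·m/s.
KE = p²/(2m) = 1.382 × 10⁻¹⁴ J.
V = KE/2e = 1.382 × 10⁻¹⁴ / (2 × 1.602 × 10⁻¹⁹) = 43.1 kV.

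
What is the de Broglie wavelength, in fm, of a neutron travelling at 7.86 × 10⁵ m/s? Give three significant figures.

λ = 503 fm

p = mv = 1.675 × 10⁻²⁷ × 7.86 × 10⁵ = 1.317 × 10⁻²¹ kg·m/s.
λ = h/p = 6.626 × 10⁻³⁴ / 1.317 × 10⁻²¹ = 5.03 × 10⁻¹³ m = 503 fm.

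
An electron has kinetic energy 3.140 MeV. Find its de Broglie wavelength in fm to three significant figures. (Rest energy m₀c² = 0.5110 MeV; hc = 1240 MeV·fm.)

Total energy E = KE + m₀c² = 3.140 + 0.5110 = 3.6510 MeV.
(pc)² = E² − (m₀c²)² = (3.6510)² − (0.5110)² = 13.07 MeV², so pc = 3.615 MeV.
λ = hc/(pc) = 1240 MeV·fm / 3.615 MeV = 343 fm.

λ = 343 fm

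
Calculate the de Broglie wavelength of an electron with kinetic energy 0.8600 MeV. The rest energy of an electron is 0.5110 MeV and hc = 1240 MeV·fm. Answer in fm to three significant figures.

λ = 975 fm

Total energy E = KE + m₀c² = 0.8600 + 0.5110 = 1.3710 MeV.
(pc)² = E² − (m₀c²)² = (1.3710)² − (0.5110)² = 1.619 MeV², so pc = 1.272 MeV.
λ = hc/(pc) = 1240 MeV·fm / 1.272 MeV = 975 fm.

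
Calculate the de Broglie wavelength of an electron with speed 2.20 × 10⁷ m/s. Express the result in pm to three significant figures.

p = mv = 9.109 × 10⁻³¹ × 2.20 × 10⁷ = 2.004 × 10⁻²³ kg·m/s.
λ = h/p = 6.626 × 10⁻³⁴ / 2.004 × 10⁻²³ = 3.31 × 10⁻¹¹ m = 33.1 pm.

λ = 33.1 pm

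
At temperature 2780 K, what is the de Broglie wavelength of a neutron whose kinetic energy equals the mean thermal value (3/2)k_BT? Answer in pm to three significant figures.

KE = (3/2)k_BT = 1.5 × 1.381 × 10⁻²³ × 2780 = 5.759 × 10⁻²⁰ J.
p = √(2mKE) = √(2 × 1.675 × 10⁻²⁷ × 5.759 × 10⁻²⁰) = 1.389 × 10⁻²³ kg·m/s.
λ = h/p = 4.77 × 10⁻¹¹ m = 47.7 pm.

λ = 47.7 pm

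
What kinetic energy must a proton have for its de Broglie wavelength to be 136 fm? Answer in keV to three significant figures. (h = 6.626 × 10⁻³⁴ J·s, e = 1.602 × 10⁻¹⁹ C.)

KE = 44.3 keV

p = h/λ = 6.626 × 10⁻³⁴ / 1.360 × 10⁻¹³ = 4.872 × 10⁻²¹ kg·m/s.
KE = p²/(2m) = (4.872 × 10⁻²¹)² / (2 × 1.673 × 10⁻²⁷) = 7.094 × 10⁻¹⁵ J = 44.3 keV.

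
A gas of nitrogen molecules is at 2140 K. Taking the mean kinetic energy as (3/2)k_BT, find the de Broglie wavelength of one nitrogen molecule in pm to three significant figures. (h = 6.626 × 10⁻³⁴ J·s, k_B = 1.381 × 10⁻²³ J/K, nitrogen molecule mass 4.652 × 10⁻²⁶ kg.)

KE = (3/2)k_BT = 1.5 × 1.381 × 10⁻²³ × 2140 = 4.433 × 10⁻²⁰ J.
p = √(2mKE) = √(2 × 4.652 × 10⁻²⁶ × 4.433 × 10⁻²⁰) = 6.422 × 10⁻²³ kg·m/s.
λ = h/p = 1.03 × 10⁻¹¹ m = 10.3 pm.

λ = 10.3 pm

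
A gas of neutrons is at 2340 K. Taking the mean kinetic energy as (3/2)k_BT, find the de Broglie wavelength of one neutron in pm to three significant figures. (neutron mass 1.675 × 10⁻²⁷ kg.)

λ = 52.0 pm

KE = (3/2)k_BT = 1.5 × 1.381 × 10⁻²³ × 2340 = 4.847 × 10⁻²⁰ J.
p = √(2mKE) = √(2 × 1.675 × 10⁻²⁷ × 4.847 × 10⁻²⁰) = 1.274 × 10⁻²³ kg·m/s.
λ = h/p = 5.20 × 10⁻¹¹ m = 52.0 pm.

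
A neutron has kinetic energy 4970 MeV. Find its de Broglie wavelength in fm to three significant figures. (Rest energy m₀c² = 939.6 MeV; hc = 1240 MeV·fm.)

λ = 0.213 fm

Total energy E = KE + m₀c² = 4970 + 939.6 = 5909.6 MeV.
(pc)² = E² − (m₀c²)² = (5909.6)² − (939.6)² = 3.404 × 10⁷ MeV², so pc = 5834 MeV.
λ = hc/(pc) = 1240 MeV·fm / 5834 MeV = 0.213 fm.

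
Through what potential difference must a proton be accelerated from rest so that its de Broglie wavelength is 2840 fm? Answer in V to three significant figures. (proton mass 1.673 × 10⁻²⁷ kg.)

V = 102 V

p = h/λ = 6.626 × 10⁻³⁴ / 2.840 × 10⁻¹² = 2.333 × 10⁻²² kg·m/s.
KE = p²/(2m) = 1.627 × 10⁻¹⁷ J.
V = KE/e = 1.627 × 10⁻¹⁷ / (1.602 × 10⁻¹⁹) = 102 V.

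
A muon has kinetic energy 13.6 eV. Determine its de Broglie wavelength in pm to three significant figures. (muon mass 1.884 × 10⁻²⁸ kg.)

KE = 13.6 eV = 2.179 × 10⁻¹⁸ J.
p = √(2mKE) = √(2 × 1.884 × 10⁻²⁸ × 2.179 × 10⁻¹⁸) = 2.865 × 10⁻²³ kg·m/s.
λ = h/p = 6.626 × 10⁻³⁴ / 2.865 × 10⁻²³ = 2.31 × 10⁻¹¹ m = 23.1 pm.

λ = 23.1 pm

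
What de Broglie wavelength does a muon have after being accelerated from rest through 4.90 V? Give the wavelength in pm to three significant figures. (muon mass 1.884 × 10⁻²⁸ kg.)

λ = 38.5 pm

KE = eV = 1.602 × 10⁻¹⁹ × 4.900 = 7.850 × 10⁻¹⁹ J.
p = √(2mKE) = √(2 × 1.884 × 10⁻²⁸ × 7.850 × 10⁻¹⁹) = 1.720 × 10⁻²³ kg·m/s.
λ = h/p = 6.626 × 10⁻³⁴ / 1.720 × 10⁻²³ = 3.85 × 10⁻¹¹ m = 38.5 pm.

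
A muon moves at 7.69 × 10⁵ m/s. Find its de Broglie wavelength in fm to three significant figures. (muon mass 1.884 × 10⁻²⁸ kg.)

λ = 4570 fm

p = mv = 1.884 × 10⁻²⁸ × 7.69 × 10⁵ = 1.449 × 10⁻²² kg·m/s.
λ = h/p = 6.626 × 10⁻³⁴ / 1.449 × 10⁻²² = 4.57 × 10⁻¹² m = 4570 fm.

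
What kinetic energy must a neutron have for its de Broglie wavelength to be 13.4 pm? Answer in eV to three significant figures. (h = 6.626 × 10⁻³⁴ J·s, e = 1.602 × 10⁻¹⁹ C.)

KE = 4.56 eV

p = h/λ = 6.626 × 10⁻³⁴ / 1.340 × 10⁻¹¹ = 4.945 × 10⁻²³ kg·m/s.
KE = p²/(2m) = (4.945 × 10⁻²³)² / (2 × 1.675 × 10⁻²⁷) = 7.299 × 10⁻¹⁹ J = 4.56 eV.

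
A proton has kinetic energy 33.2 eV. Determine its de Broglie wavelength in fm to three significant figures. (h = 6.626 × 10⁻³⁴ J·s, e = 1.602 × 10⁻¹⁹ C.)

KE = 33.2 eV = 5.319 × 10⁻¹⁸ J.
p = √(2mKE) = √(2 × 1.673 × 10⁻²⁷ × 5.319 × 10⁻¹⁸) = 1.334 × 10⁻²² kg·m/s.
λ = h/p = 6.626 × 10⁻³⁴ / 1.334 × 10⁻²² = 4.97 × 10⁻¹² m = 4970 fm.

λ = 4970 fm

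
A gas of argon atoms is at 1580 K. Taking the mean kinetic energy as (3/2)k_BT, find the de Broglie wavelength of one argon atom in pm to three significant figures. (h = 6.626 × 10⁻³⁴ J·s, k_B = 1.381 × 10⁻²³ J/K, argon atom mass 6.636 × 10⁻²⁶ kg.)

λ = 10.1 pm

KE = (3/2)k_BT = 1.5 × 1.381 × 10⁻²³ × 1580 = 3.273 × 10⁻²⁰ J.
p = √(2mKE) = √(2 × 6.636 × 10⁻²⁶ × 3.273 × 10⁻²⁰) = 6.591 × 10⁻²³ kg·m/s.
λ = h/p = 1.01 × 10⁻¹¹ m = 10.1 pm.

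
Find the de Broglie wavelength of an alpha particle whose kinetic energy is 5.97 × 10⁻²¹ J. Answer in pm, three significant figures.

p = √(2mKE) = √(2 × 6.645 × 10⁻²⁷ × 5.970 × 10⁻²¹) = 8.907 × 10⁻²⁴ kg·m/s.
λ = h/p = 6.626 × 10⁻³⁴ / 8.907 × 10⁻²⁴ = 7.44 × 10⁻¹¹ m = 74.4 pm.

λ = 74.4 pm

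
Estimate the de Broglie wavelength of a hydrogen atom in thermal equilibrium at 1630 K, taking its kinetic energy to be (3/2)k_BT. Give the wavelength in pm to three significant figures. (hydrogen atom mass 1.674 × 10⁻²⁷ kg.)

λ = 62.3 pm

KE = (3/2)k_BT = 1.5 × 1.381 × 10⁻²³ × 1630 = 3.377 × 10⁻²⁰ J.
p = √(2mKE) = √(2 × 1.674 × 10⁻²⁷ × 3.377 × 10⁻²⁰) = 1.063 × 10⁻²³ kg·m/s.
λ = h/p = 6.23 × 10⁻¹¹ m = 62.3 pm.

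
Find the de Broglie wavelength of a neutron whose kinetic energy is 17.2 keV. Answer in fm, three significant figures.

λ = 218 fm

KE = 17.2 keV = 2.755 × 10⁻¹⁵ J.
p = √(2mKE) = √(2 × 1.675 × 10⁻²⁷ × 2.755 × 10⁻¹⁵) = 3.038 × 10⁻²¹ kg·m/s.
λ = h/p = 6.626 × 10⁻³⁴ / 3.038 × 10⁻²¹ = 2.18 × 10⁻¹³ m = 218 fm.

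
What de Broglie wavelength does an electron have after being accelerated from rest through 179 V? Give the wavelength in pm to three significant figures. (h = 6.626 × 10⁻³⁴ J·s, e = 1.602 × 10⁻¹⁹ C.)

λ = 91.7 pm

KE = eV = 1.602 × 10⁻¹⁹ × 179.0 = 2.868 × 10⁻¹⁷ J.
p = √(2mKE) = √(2 × 9.109 × 10⁻³¹ × 2.868 × 10⁻¹⁷) = 7.228 × 10⁻²⁴ kg·m/s.
λ = h/p = 6.626 × 10⁻³⁴ / 7.228 × 10⁻²⁴ = 9.17 × 10⁻¹¹ m = 91.7 pm.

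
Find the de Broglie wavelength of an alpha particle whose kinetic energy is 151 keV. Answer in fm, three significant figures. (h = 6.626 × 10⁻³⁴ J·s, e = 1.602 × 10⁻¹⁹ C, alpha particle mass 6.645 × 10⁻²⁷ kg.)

λ = 37.0 fm

KE = 151 keV = 2.419 × 10⁻¹⁴ J.
p = √(2mKE) = √(2 × 6.645 × 10⁻²⁷ × 2.419 × 10⁻¹⁴) = 1.793 × 10⁻²⁰ kg·m/s.
λ = h/p = 6.626 × 10⁻³⁴ / 1.793 × 10⁻²⁰ = 3.70 × 10⁻¹⁴ m = 37.0 fm.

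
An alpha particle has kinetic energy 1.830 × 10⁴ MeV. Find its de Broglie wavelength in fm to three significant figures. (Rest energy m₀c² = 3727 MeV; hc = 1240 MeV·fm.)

Total energy E = KE + m₀c² = 1.830 × 10⁴ + 3727 = 22027 MeV.
(pc)² = E² − (m₀c²)² = (22027)² − (3727)² = 4.713 × 10⁸ MeV², so pc = 2.171 × 10⁴ MeV.
λ = hc/(pc) = 1240 MeV·fm / 2.171 × 10⁴ MeV = 0.0571 fm.

λ = 0.0571 fm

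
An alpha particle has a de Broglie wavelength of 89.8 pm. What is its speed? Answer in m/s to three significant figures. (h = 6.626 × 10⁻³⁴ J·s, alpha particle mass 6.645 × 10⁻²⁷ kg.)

v = 1110 m/s

p = h/λ = 6.626 × 10⁻³⁴ / 8.980 × 10⁻¹¹ = 7.379 × 10⁻²⁴ kg·m/s.
v = p/m = 7.379 × 10⁻²⁴ / 6.645 × 10⁻²⁷ = 1.11 × 10³ m/s = 1110 m/s.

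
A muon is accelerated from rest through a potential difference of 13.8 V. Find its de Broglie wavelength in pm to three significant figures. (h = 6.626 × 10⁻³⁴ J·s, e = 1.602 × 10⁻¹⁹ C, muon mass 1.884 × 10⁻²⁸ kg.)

λ = 23.0 pm

KE = eV = 1.602 × 10⁻¹⁹ × 13.80 = 2.211 × 10⁻¹⁸ J.
p = √(2mKE) = √(2 × 1.884 × 10⁻²⁸ × 2.211 × 10⁻¹⁸) = 2.886 × 10⁻²³ kg·m/s.
λ = h/p = 6.626 × 10⁻³⁴ / 2.886 × 10⁻²³ = 2.30 × 10⁻¹¹ m = 23.0 pm.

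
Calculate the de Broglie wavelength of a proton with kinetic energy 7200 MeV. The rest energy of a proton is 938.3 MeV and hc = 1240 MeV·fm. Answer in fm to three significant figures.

Total energy E = KE + m₀c² = 7200 + 938.3 = 8138.3 MeV.
(pc)² = E² − (m₀c²)² = (8138.3)² − (938.3)² = 6.535 × 10⁷ MeV², so pc = 8084 MeV.
λ = hc/(pc) = 1240 MeV·fm / 8084 MeV = 0.153 fm.

λ = 0.153 fm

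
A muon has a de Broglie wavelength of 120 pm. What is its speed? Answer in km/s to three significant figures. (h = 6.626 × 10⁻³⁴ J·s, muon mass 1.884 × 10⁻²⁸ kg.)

p = h/λ = 6.626 × 10⁻³⁴ / 1.200 × 10⁻¹⁰ = 5.522 × 10⁻²⁴ kg·m/s.
v = p/m = 5.522 × 10⁻²⁴ / 1.884 × 10⁻²⁸ = 2.93 × 10⁴ m/s = 29.3 km/s.

v = 29.3 km/s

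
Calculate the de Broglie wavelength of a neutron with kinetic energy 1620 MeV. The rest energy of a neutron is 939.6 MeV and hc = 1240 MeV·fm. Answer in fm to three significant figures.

λ = 0.521 fm

Total energy E = KE + m₀c² = 1620 + 939.6 = 2559.6 MeV.
(pc)² = E² − (m₀c²)² = (2559.6)² − (939.6)² = 5.669 × 10⁶ MeV², so pc = 2381 MeV.
λ = hc/(pc) = 1240 MeV·fm / 2381 MeV = 0.521 fm.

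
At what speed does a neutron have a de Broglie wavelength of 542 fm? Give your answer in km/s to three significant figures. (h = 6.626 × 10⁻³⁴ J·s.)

v = 730 km/s

p = h/λ = 6.626 × 10⁻³⁴ / 5.420 × 10⁻¹³ = 1.223 × 10⁻²¹ kg·m/s.
v = p/m = 1.223 × 10⁻²¹ / 1.675 × 10⁻²⁷ = 7.30 × 10⁵ m/s = 730 km/s.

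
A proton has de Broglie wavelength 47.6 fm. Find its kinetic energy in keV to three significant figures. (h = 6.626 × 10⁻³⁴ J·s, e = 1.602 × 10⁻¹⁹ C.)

KE = 361 keV

p = h/λ = 6.626 × 10⁻³⁴ / 4.760 × 10⁻¹⁴ = 1.392 × 10⁻²⁰ kg·m/s.
KE = p²/(2m) = (1.392 × 10⁻²⁰)² / (2 × 1.673 × 10⁻²⁷) = 5.791 × 10⁻¹⁴ J = 361 keV.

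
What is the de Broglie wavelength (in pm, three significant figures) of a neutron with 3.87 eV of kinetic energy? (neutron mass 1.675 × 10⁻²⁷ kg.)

KE = 3.87 eV = 6.200 × 10⁻¹⁹ J.
p = √(2mKE) = √(2 × 1.675 × 10⁻²⁷ × 6.200 × 10⁻¹⁹) = 4.557 × 10⁻²³ kg·m/s.
λ = h/p = 6.626 × 10⁻³⁴ / 4.557 × 10⁻²³ = 1.45 × 10⁻¹¹ m = 14.5 pm.

λ = 14.5 pm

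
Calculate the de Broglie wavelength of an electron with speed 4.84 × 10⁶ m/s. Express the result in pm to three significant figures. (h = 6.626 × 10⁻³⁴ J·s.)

p = mv = 9.109 × 10⁻³¹ × 4.84 × 10⁶ = 4.409 × 10⁻²⁴ kg·m/s.
λ = h/p = 6.626 × 10⁻³⁴ / 4.409 × 10⁻²⁴ = 1.50 × 10⁻¹⁰ m = 150 pm.

λ = 150 pm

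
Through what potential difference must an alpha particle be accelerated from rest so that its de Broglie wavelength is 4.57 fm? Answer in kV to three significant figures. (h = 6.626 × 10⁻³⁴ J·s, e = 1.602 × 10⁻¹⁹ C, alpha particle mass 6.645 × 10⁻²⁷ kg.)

V = 4940 kV

p = h/λ = 6.626 × 10⁻³⁴ / 4.570 × 10⁻¹⁵ = 1.450 × 10⁻¹⁹ kg·m/s.
KE = p²/(2m) = 1.582 × 10⁻¹² J.
V = KE/2e = 1.582 × 10⁻¹² / (2 × 1.602 × 10⁻¹⁹) = 4940 kV.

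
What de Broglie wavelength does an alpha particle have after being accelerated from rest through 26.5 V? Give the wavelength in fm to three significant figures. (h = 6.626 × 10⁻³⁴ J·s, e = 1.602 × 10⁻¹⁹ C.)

KE = 2eV = 2 × 1.602 × 10⁻¹⁹ × 26.50 = 8.491 × 10⁻¹⁸ J.
p = √(2mKE) = √(2 × 6.645 × 10⁻²⁷ × 8.491 × 10⁻¹⁸) = 3.359 × 10⁻²² kg·m/s.
λ = h/p = 6.626 × 10⁻³⁴ / 3.359 × 10⁻²² = 1.97 × 10⁻¹² m = 1970 fm.

λ = 1970 fm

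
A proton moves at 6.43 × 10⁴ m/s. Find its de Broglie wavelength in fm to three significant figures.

λ = 6160 fm

p = mv = 1.673 × 10⁻²⁷ × 6.43 × 10⁴ = 1.076 × 10⁻²² kg·m/s.
λ = h/p = 6.626 × 10⁻³⁴ / 1.076 × 10⁻²² = 6.16 × 10⁻¹² m = 6160 fm.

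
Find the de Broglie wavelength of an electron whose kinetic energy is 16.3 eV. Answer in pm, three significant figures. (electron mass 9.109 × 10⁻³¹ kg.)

λ = 304 pm

KE = 16.3 eV = 2.611 × 10⁻¹⁸ J.
p = √(2mKE) = √(2 × 9.109 × 10⁻³¹ × 2.611 × 10⁻¹⁸) = 2.181 × 10⁻²⁴ kg·m/s.
λ = h/p = 6.626 × 10⁻³⁴ / 2.181 × 10⁻²⁴ = 3.04 × 10⁻¹⁰ m = 304 pm.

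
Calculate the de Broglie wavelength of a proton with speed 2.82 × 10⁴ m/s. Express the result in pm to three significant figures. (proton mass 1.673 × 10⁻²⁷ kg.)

λ = 14.0 pm

p = mv = 1.673 × 10⁻²⁷ × 2.82 × 10⁴ = 4.718 × 10⁻²³ kg·m/s.
λ = h/p = 6.626 × 10⁻³⁴ / 4.718 × 10⁻²³ = 1.40 × 10⁻¹¹ m = 14.0 pm.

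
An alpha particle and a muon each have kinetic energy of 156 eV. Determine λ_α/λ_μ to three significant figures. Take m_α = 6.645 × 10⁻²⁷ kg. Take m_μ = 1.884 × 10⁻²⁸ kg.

λ_α/λ_μ = 0.168

At fixed KE, p = √(2mKE) so λ = h/p ∝ 1/√m.
λ_α/λ_μ = √(m_μ/m_α) = √(1.884 × 10⁻²⁸/6.645 × 10⁻²⁷) = √(0.02835) = 0.168.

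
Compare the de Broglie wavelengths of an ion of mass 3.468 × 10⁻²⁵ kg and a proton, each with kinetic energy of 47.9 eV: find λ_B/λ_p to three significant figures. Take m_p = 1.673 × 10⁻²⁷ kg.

λ_B/λ_p = 0.0695

At fixed KE, p = √(2mKE) so λ = h/p ∝ 1/√m.
λ_B/λ_p = √(m_p/m_B) = √(1.673 × 10⁻²⁷/3.468 × 10⁻²⁵) = √(4.824 × 10⁻³) = 0.0695.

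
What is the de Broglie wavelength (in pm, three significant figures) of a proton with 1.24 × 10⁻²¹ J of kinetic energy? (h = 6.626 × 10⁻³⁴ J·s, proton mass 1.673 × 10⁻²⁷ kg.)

λ = 325 pm

p = √(2mKE) = √(2 × 1.673 × 10⁻²⁷ × 1.240 × 10⁻²¹) = 2.037 × 10⁻²⁴ kg·m/s.
λ = h/p = 6.626 × 10⁻³⁴ / 2.037 × 10⁻²⁴ = 3.25 × 10⁻¹⁰ m = 325 pm.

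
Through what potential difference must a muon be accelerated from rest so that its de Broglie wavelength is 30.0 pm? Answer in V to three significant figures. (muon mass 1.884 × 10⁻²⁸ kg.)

V = 8.08 V

p = h/λ = 6.626 × 10⁻³⁴ / 3.000 × 10⁻¹¹ = 2.209 × 10⁻²³ kg·m/s.
KE = p²/(2m) = 1.295 × 10⁻¹⁸ J.
V = KE/e = 1.295 × 10⁻¹⁸ / (1.602 × 10⁻¹⁹) = 8.08 V.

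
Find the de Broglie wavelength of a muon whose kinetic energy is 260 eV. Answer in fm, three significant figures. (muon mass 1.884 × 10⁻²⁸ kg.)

KE = 260 eV = 4.165 × 10⁻¹⁷ J.
p = √(2mKE) = √(2 × 1.884 × 10⁻²⁸ × 4.165 × 10⁻¹⁷) = 1.253 × 10⁻²² kg·m/s.
λ = h/p = 6.626 × 10⁻³⁴ / 1.253 × 10⁻²² = 5.29 × 10⁻¹² m = 5290 fm.

λ = 5290 fm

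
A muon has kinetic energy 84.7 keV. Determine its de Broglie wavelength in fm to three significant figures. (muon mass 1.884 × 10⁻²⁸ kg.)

KE = 84.7 keV = 1.357 × 10⁻¹⁴ J.
p = √(2mKE) = √(2 × 1.884 × 10⁻²⁸ × 1.357 × 10⁻¹⁴) = 2.261 × 10⁻²¹ kg·m/s.
λ = h/p = 6.626 × 10⁻³⁴ / 2.261 × 10⁻²¹ = 2.93 × 10⁻¹³ m = 293 fm.

λ = 293 fm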